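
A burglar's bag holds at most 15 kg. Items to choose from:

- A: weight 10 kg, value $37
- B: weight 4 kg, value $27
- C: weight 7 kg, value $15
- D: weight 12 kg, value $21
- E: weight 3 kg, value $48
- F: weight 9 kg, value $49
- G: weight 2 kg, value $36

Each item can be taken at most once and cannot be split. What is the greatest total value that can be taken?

$133

Check high-value combinations within 15 kg:
- E+F+G: weight 3+9+2=14, value 48+49+36=133
- A+E+G: weight 10+3+2=15, value 37+48+36=121
- B+F+G: weight 4+9+2=15, value 27+49+36=112
Best: $133.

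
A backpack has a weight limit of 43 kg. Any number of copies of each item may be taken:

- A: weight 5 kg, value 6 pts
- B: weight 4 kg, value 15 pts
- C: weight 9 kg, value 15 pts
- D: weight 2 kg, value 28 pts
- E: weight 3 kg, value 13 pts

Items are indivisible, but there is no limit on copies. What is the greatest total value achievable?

588 pts

Best value-per-unit is D at 28/2, and filling with it alone uses weight 21×2=42. No mix of the others beats 21×28 = 588.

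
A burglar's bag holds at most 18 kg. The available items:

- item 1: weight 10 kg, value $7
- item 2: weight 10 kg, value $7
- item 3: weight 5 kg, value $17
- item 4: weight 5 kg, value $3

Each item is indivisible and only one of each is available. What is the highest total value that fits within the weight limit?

Check high-value combinations within 18 kg:
- item 1+item 3: weight 10+5=15, value 7+17=24
- item 2+item 3: weight 10+5=15, value 7+17=24
- item 3+item 4: weight 5+5=10, value 17+3=20
- item 3: weight 5, value 17
Best: $24.

$24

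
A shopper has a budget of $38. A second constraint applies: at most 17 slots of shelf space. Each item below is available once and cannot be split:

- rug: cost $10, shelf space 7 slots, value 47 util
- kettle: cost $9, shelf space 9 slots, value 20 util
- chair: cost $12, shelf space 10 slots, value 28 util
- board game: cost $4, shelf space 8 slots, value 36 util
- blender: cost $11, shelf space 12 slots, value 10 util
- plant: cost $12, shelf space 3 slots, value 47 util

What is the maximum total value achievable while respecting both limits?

Feasible sets respecting both limits:
- rug+plant: cost 22, shelf space 10, value 94
- rug+board game: cost 14, shelf space 15, value 83
- board game+plant: cost 16, shelf space 11, value 83
- rug+chair: cost 22, shelf space 17, value 75
Best: 94 util.

94 util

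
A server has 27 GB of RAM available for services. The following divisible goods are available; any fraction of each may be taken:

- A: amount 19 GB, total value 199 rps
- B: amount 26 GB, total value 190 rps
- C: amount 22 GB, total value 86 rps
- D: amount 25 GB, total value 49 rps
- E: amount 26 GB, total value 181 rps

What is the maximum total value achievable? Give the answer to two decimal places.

Take in order of value per unit:
- A (199/19 per unit): all 19 → value 199, running total 199.00
- B (190/26 per unit): 8 of 26 → value 8×190/26 = 58.4615, running total 257.46
Total 257.46.

257.46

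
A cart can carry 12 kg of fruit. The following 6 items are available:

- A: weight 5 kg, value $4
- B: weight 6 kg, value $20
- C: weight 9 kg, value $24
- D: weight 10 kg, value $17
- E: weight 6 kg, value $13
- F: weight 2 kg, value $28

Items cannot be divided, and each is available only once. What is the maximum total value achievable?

Check high-value combinations within 12 kg:
- C+F: weight 9+2=11, value 24+28=52
- B+F: weight 6+2=8, value 20+28=48
- D+F: weight 10+2=12, value 17+28=45
Best: $52.

$52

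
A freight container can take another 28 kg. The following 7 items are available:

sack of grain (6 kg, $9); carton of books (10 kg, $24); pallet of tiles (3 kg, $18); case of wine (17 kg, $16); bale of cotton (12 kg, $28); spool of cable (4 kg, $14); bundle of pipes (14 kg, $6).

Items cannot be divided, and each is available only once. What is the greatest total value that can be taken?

$70

Check high-value combinations within 28 kg:
- carton of books+pallet of tiles+bale of cotton: weight 10+3+12=25, value 24+18+28=70
- sack of grain+pallet of tiles+bale of cotton+spool of cable: weight 6+3+12+4=25, value 9+18+28+14=69
- carton of books+bale of cotton+spool of cable: weight 10+12+4=26, value 24+28+14=66
- sack of grain+carton of books+pallet of tiles+spool of cable: weight 6+10+3+4=23, value 9+24+18+14=65
- sack of grain+carton of books+bale of cotton: weight 6+10+12=28, value 9+24+28=61
Best: $70.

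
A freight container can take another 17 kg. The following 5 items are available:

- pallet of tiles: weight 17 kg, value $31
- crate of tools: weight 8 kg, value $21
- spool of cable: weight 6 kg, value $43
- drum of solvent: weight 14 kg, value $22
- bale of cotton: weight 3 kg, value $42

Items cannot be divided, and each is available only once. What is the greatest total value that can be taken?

$106

This is a 0/1 knapsack; check combinations near the capacity.
- crate of tools+spool of cable+bale of cotton: weight 8+6+3=17, value 21+43+42=106
- spool of cable+bale of cotton: weight 6+3=9, value 43+42=85
- crate of tools+spool of cable: weight 8+6=14, value 21+43=64
- drum of solvent+bale of cotton: weight 14+3=17, value 22+42=64
Best: $106.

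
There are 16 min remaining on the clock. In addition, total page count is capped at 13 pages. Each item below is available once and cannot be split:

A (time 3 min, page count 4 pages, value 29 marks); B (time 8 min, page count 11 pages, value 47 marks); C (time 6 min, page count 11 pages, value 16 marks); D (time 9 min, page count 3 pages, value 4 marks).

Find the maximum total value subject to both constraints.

47 marks

Feasible sets respecting both limits:
- B: time 8, page count 11, value 47
- A+D: time 12, page count 7, value 33
- A: time 3, page count 4, value 29
- C: time 6, page count 11, value 16
Best: 47 marks.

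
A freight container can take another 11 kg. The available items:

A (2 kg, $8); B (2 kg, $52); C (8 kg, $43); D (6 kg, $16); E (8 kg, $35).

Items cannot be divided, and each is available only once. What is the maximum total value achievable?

Check high-value combinations within 11 kg:
- B+C: weight 2+8=10, value 52+43=95
- B+E: weight 2+8=10, value 52+35=87
- A+B+D: weight 2+2+6=10, value 8+52+16=76
- B+D: weight 2+6=8, value 52+16=68
- A+B: weight 2+2=4, value 8+52=60
Best: $95.

$95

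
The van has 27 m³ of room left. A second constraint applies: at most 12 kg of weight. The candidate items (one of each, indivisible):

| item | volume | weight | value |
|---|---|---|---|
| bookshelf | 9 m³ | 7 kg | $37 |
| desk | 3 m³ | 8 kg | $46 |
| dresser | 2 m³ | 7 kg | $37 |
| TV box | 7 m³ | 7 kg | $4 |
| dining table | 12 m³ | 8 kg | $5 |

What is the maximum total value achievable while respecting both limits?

$46

Feasible sets respecting both limits:
- desk: volume 3, weight 8, value 46
- bookshelf: volume 9, weight 7, value 37
- dresser: volume 2, weight 7, value 37
Best: $46.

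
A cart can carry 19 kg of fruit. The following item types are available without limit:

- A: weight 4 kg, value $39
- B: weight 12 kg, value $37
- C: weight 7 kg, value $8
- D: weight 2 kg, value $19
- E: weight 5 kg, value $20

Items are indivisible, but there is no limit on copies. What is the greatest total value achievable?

$175

Best value-per-unit is A at 39/4; filling with it alone gives 4×39 = 156.
Optimal mix: 4×A + 1×D → weight 18, value 175.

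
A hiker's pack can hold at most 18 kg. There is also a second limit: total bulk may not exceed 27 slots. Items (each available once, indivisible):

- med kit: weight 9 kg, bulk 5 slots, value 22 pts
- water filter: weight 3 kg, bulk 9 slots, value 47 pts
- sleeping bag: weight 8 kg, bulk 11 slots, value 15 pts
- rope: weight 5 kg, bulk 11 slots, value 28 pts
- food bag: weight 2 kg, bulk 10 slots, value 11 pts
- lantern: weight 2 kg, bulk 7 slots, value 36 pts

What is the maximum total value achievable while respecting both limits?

111 pts

Feasible sets respecting both limits:
- water filter+rope+lantern: weight 10, bulk 27, value 111
- med kit+water filter+lantern: weight 14, bulk 21, value 105
- water filter+sleeping bag+lantern: weight 13, bulk 27, value 98
Best: 111 pts.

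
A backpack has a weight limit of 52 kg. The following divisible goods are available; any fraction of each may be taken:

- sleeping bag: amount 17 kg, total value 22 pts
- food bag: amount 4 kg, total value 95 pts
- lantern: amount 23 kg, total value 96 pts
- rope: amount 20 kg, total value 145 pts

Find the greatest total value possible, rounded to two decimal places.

342.47

Take in order of value per unit:
- food bag (95/4 per unit): all 4 → value 95, running total 95.00
- rope (145/20 per unit): all 20 → value 145, running total 240.00
- lantern (96/23 per unit): all 23 → value 96, running total 336.00
- sleeping bag (22/17 per unit): 5 of 17 → value 5×22/17 = 6.4706, running total 342.47
Total 342.47.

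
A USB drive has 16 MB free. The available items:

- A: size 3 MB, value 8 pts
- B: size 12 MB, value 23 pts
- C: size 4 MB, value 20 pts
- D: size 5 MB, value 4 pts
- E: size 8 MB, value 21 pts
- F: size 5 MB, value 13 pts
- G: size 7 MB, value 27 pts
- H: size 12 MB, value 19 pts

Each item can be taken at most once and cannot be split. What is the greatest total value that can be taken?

60 pts

Check high-value combinations within 16 MB:
- C+F+G: size 4+5+7=16, value 20+13+27=60
- A+C+G: size 3+4+7=14, value 8+20+27=55
- C+D+G: size 4+5+7=16, value 20+4+27=51
- A+C+E: size 3+4+8=15, value 8+20+21=49
- E+G: size 8+7=15, value 21+27=48
Best: 60 pts.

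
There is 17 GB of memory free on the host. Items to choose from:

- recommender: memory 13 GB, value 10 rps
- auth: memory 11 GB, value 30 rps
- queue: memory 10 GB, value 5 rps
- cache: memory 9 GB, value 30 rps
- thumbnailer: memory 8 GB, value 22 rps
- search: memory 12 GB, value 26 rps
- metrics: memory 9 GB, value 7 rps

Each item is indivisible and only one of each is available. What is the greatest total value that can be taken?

52 rps

Check high-value combinations within 17 GB:
- cache+thumbnailer: memory 9+8=17, value 30+22=52
- cache: memory 9, value 30
- auth: memory 11, value 30
Best: 52 rps.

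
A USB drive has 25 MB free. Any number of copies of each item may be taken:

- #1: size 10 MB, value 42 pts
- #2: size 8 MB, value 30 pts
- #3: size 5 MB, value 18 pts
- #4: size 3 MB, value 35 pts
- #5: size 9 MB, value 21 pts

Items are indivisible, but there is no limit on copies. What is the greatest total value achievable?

Best value-per-unit is #4 at 35/3, and filling with it alone uses size 8×3=24. No mix of the others beats 8×35 = 280.

280 pts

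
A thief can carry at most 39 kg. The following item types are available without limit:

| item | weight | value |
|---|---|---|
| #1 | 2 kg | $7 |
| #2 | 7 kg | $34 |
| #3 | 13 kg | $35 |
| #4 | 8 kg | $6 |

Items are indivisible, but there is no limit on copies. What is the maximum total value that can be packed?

$184

Best value-per-unit is #2 at 34/7; filling with it alone gives 5×34 = 170.
Optimal mix: 2×#1 + 5×#2 → weight 39, value 184.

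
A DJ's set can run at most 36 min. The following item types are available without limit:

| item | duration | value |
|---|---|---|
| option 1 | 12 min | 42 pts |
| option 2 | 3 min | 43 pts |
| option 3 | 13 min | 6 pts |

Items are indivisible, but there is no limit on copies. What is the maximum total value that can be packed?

Best value-per-unit is option 2 at 43/3, and filling with it alone uses duration 12×3=36. No mix of the others beats 12×43 = 516.

516 pts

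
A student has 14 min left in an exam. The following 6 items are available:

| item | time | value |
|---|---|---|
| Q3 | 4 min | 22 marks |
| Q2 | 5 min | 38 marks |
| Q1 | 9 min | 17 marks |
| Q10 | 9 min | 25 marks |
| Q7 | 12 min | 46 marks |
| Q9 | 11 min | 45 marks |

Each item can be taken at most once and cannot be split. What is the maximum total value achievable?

This is a 0/1 knapsack; check combinations near the capacity.
- Q2+Q10: time 5+9=14, value 38+25=63
- Q3+Q2: time 4+5=9, value 22+38=60
- Q2+Q1: time 5+9=14, value 38+17=55
Best: 63 marks.

63 marks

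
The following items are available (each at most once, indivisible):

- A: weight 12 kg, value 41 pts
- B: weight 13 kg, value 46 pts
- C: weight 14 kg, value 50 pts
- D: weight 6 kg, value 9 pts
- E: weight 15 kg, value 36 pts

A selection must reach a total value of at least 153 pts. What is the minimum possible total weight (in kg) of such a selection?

Subsets with value ≥ 153, sorted by total weight:
- A+B+C+E: weight 54, value 173
- A+B+C+D+E: weight 60, value 182
Minimum weight: 54 kg.

54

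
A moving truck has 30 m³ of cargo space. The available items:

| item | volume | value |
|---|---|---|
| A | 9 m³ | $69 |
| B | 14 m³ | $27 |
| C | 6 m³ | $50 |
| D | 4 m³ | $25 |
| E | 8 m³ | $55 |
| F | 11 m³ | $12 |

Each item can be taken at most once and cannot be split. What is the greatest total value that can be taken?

Check high-value combinations within 30 m³:
- A+C+D+E: volume 9+6+4+8=27, value 69+50+25+55=199
- A+C+E: volume 9+6+8=23, value 69+50+55=174
- A+C+D+F: volume 9+6+4+11=30, value 69+50+25+12=156
- A+D+E: volume 9+4+8=21, value 69+25+55=149
- A+B+C: volume 9+14+6=29, value 69+27+50=146
Best: $199.

$199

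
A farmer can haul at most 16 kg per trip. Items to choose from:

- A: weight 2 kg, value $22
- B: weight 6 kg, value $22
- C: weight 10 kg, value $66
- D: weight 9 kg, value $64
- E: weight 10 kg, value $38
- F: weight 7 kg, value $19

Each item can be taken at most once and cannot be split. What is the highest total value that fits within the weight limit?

$88

This is a 0/1 knapsack; check combinations near the capacity.
- A+C: weight 2+10=12, value 22+66=88
- B+C: weight 6+10=16, value 22+66=88
- A+D: weight 2+9=11, value 22+64=86
- B+D: weight 6+9=15, value 22+64=86
Best: $88.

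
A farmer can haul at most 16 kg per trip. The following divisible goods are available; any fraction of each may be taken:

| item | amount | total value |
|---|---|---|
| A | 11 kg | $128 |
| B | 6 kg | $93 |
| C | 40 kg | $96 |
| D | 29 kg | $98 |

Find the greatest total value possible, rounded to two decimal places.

209.36

Take in order of value per unit:
- B (93/6 per unit): all 6 → value 93, running total 93.00
- A (128/11 per unit): 10 of 11 → value 10×128/11 = 116.3636, running total 209.36
Total 209.36.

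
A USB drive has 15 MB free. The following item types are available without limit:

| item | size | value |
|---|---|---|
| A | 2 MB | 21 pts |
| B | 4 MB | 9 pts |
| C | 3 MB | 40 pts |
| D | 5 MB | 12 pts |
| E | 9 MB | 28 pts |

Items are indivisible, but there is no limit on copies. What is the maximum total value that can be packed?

200 pts

Best value-per-unit is C at 40/3, and filling with it alone uses size 5×3=15. No mix of the others beats 5×40 = 200.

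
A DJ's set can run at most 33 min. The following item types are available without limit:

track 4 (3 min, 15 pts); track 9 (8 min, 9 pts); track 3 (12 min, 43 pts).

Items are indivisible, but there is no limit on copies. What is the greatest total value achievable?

165 pts

Best value-per-unit is track 4 at 15/3, and filling with it alone uses duration 11×3=33. No mix of the others beats 11×15 = 165.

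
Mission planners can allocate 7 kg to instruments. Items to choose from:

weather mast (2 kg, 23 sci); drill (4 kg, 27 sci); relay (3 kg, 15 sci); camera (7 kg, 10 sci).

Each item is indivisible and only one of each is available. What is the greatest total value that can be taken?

50 sci

Check high-value combinations within 7 kg:
- weather mast+drill: mass 2+4=6, value 23+27=50
- drill+relay: mass 4+3=7, value 27+15=42
- weather mast+relay: mass 2+3=5, value 23+15=38
- drill: mass 4, value 27
Best: 50 sci.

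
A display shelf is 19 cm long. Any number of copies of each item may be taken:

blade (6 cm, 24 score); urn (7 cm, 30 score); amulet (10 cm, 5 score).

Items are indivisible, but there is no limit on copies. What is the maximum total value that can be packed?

78 score

Best value-per-unit is urn at 30/7; filling with it alone gives 2×30 = 60.
Optimal mix: 2×blade + 1×urn → length 19, value 78.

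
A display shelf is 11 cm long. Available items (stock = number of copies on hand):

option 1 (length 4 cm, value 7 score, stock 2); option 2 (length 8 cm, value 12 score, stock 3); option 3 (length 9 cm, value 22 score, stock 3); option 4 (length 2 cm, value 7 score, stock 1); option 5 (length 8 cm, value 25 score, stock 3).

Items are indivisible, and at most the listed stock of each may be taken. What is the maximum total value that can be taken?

Best selections within length 11 and stock limits:
- 1×option 4 + 1×option 5: length 10, value 32
- 1×option 3 + 1×option 4: length 11, value 29
- 1×option 5: length 8, value 25
- 1×option 3: length 9, value 22
Best: 32 score.

32 score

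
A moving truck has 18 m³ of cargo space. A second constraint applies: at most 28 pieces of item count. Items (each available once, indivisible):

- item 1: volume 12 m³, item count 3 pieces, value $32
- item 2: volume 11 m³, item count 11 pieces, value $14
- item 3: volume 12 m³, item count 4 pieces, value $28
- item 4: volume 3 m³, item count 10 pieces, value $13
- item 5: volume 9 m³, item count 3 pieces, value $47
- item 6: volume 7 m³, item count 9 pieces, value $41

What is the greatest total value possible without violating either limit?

Feasible sets respecting both limits:
- item 5+item 6: volume 16, item count 12, value 88
- item 4+item 5: volume 12, item count 13, value 60
- item 2+item 6: volume 18, item count 20, value 55
- item 4+item 6: volume 10, item count 19, value 54
Best: $88.

$88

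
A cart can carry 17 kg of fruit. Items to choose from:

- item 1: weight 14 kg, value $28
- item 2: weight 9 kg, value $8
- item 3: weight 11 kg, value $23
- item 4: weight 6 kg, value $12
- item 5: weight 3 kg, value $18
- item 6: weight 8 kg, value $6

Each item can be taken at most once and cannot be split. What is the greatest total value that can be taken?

Check high-value combinations within 17 kg:
- item 1+item 5: weight 14+3=17, value 28+18=46
- item 3+item 5: weight 11+3=14, value 23+18=41
- item 4+item 5+item 6: weight 6+3+8=17, value 12+18+6=36
- item 3+item 4: weight 11+6=17, value 23+12=35
Best: $46.

$46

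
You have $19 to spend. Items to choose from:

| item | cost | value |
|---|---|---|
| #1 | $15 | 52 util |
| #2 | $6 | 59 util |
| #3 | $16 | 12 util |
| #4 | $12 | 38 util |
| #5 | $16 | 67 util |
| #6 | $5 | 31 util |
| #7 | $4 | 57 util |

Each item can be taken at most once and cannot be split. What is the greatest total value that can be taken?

147 util

Check high-value combinations within $19:
- #2+#6+#7: cost 6+5+4=15, value 59+31+57=147
- #2+#7: cost 6+4=10, value 59+57=116
- #1+#7: cost 15+4=19, value 52+57=109
- #2+#4: cost 6+12=18, value 59+38=97
Best: 147 util.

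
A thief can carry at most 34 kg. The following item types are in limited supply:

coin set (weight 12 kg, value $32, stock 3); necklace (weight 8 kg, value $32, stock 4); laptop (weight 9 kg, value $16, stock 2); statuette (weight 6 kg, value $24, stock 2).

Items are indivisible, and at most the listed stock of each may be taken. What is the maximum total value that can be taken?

Best selections within weight 34 and stock limits:
- 4×necklace: weight 32, value 128
- 3×necklace + 1×statuette: weight 30, value 120
- 1×coin set + 2×necklace + 1×statuette: weight 34, value 120
- 2×necklace + 2×statuette: weight 28, value 112
Best: $128.

$128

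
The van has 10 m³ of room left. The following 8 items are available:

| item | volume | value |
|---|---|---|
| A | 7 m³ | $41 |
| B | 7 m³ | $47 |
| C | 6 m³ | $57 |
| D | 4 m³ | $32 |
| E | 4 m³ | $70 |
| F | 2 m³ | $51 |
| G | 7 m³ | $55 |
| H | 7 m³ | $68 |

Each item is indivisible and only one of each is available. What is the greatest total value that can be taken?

$153

This is a 0/1 knapsack; check combinations near the capacity.
- D+E+F: volume 4+4+2=10, value 32+70+51=153
- C+E: volume 6+4=10, value 57+70=127
- E+F: volume 4+2=6, value 70+51=121
- F+H: volume 2+7=9, value 51+68=119
- C+F: volume 6+2=8, value 57+51=108
Best: $153.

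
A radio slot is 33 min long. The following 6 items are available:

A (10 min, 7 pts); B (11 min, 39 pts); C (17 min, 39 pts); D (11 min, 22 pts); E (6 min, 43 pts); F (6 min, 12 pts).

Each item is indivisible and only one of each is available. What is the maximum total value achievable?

This is a 0/1 knapsack; check combinations near the capacity.
- B+D+E: duration 11+11+6=28, value 39+22+43=104
- A+B+E+F: duration 10+11+6+6=33, value 7+39+43+12=101
- B+E+F: duration 11+6+6=23, value 39+43+12=94
- C+E+F: duration 17+6+6=29, value 39+43+12=94
Best: 104 pts.

104 pts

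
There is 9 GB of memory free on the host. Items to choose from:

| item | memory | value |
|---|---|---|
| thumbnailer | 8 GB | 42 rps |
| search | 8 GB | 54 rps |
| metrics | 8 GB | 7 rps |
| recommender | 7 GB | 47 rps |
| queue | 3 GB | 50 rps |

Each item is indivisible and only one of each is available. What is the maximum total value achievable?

54 rps

Check high-value combinations within 9 GB:
- search: memory 8, value 54
- queue: memory 3, value 50
- recommender: memory 7, value 47
- thumbnailer: memory 8, value 42
Best: 54 rps.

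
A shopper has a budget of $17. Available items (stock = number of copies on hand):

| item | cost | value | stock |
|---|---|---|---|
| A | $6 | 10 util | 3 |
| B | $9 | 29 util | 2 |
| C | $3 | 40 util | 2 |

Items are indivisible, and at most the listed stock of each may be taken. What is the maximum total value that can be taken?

Best selections within cost 17 and stock limits:
- 1×B + 2×C: cost 15, value 109
- 1×A + 2×C: cost 12, value 90
- 2×C: cost 6, value 80
Best: 109 util.

109 util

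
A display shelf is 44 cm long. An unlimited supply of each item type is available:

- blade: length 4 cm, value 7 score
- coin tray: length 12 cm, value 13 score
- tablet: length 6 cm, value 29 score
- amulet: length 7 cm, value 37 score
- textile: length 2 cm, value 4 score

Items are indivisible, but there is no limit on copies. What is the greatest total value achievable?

Best value-per-unit is amulet at 37/7; filling with it alone gives 6×37 = 222.
Optimal mix: 6×amulet + 1×textile → length 44, value 226.

226 score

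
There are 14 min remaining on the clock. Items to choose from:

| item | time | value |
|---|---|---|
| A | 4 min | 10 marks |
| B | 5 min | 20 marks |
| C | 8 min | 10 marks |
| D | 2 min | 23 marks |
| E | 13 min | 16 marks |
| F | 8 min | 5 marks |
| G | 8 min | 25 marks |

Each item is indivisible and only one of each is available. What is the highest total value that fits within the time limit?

58 marks

Check high-value combinations within 14 min:
- A+D+G: time 4+2+8=14, value 10+23+25=58
- A+B+D: time 4+5+2=11, value 10+20+23=53
- D+G: time 2+8=10, value 23+25=48
Best: 58 marks.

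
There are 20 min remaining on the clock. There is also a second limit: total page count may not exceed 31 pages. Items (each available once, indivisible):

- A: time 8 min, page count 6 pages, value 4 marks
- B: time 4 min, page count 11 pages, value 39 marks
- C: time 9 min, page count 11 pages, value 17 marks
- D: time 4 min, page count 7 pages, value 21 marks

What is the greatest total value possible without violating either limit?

Feasible sets respecting both limits:
- B+C+D: time 17, page count 29, value 77
- A+B+D: time 16, page count 24, value 64
- B+D: time 8, page count 18, value 60
- B+C: time 13, page count 22, value 56
Best: 77 marks.

77 marks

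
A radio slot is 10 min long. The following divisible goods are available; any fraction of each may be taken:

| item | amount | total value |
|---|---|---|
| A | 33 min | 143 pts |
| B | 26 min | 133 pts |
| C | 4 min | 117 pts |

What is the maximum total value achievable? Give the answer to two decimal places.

Take in order of value per unit:
- C (117/4 per unit): all 4 → value 117, running total 117.00
- B (133/26 per unit): 6 of 26 → value 6×133/26 = 30.6923, running total 147.69
Total 147.69.

147.69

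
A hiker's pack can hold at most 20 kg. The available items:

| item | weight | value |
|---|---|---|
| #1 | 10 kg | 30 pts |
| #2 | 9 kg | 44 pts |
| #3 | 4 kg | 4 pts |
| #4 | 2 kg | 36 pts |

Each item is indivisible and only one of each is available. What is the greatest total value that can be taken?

Check high-value combinations within 20 kg:
- #2+#3+#4: weight 9+4+2=15, value 44+4+36=84
- #2+#4: weight 9+2=11, value 44+36=80
- #1+#2: weight 10+9=19, value 30+44=74
Best: 84 pts.

84 pts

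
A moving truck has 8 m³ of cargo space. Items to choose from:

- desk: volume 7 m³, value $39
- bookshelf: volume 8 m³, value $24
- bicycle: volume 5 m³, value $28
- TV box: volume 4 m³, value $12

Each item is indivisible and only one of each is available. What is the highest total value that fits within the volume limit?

$39

Check high-value combinations within 8 m³:
- desk: volume 7, value 39
- bicycle: volume 5, value 28
- bookshelf: volume 8, value 24
- TV box: volume 4, value 12
Best: $39.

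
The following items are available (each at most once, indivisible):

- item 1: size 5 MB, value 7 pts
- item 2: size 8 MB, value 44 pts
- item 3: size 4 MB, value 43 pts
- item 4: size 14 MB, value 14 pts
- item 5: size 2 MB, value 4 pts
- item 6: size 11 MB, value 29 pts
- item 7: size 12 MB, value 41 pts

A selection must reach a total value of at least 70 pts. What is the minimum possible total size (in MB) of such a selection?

Subsets with value ≥ 70, sorted by total size:
- item 2+item 3: size 12, value 87
- item 2+item 3+item 5: size 14, value 91
Minimum size: 12 MB.

12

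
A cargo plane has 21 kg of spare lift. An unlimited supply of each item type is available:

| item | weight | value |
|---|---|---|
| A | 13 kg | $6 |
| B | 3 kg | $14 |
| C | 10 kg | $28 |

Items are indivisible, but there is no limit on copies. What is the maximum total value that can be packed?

$98

Best value-per-unit is B at 14/3, and filling with it alone uses weight 7×3=21. No mix of the others beats 7×14 = 98.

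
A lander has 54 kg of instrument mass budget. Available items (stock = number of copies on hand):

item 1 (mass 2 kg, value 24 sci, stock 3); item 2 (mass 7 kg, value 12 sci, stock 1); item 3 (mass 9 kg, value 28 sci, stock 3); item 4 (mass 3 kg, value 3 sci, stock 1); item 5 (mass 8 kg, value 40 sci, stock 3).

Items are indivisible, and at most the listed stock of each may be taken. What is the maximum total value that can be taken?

Top feasible selections:
- 3×item 1 + 2×item 3 + 1×item 4 + 3×item 5: mass 51, value 251
- 3×item 1 + 2×item 3 + 3×item 5: mass 48, value 248
- 3×item 1 + 3×item 3 + 1×item 4 + 2×item 5: mass 52, value 239
- 3×item 1 + 3×item 3 + 2×item 5: mass 49, value 236
Best: 251 sci.

251 sci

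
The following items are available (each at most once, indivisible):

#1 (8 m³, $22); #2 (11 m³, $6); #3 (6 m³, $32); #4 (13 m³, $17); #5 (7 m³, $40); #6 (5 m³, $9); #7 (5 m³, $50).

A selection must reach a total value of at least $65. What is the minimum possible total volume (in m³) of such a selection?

Subsets with value ≥ 65, sorted by total volume:
- #3+#7: volume 11, value 82
- #5+#7: volume 12, value 90
Minimum volume: 11 m³.

11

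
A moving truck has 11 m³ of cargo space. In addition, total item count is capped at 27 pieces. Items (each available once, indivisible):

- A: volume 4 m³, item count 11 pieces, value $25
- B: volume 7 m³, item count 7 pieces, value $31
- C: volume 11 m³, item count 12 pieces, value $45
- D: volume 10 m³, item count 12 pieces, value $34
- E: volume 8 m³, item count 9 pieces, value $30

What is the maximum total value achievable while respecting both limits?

$56

Feasible sets respecting both limits:
- A+B: volume 11, item count 18, value 56
- C: volume 11, item count 12, value 45
- D: volume 10, item count 12, value 34
Best: $56.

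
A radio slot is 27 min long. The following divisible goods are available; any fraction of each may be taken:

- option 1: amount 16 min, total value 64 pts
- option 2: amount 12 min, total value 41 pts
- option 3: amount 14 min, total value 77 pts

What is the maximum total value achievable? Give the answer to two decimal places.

Take in order of value per unit:
- option 3 (77/14 per unit): all 14 → value 77, running total 77.00
- option 1 (64/16 per unit): 13 of 16 → value 13×64/16 = 52.0000, running total 129.00
Total 129.00.

129.00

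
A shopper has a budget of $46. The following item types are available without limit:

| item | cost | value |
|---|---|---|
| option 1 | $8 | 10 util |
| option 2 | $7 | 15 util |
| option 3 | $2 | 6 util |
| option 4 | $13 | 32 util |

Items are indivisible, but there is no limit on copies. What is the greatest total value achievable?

Best value-per-unit is option 3 at 6/2, and filling with it alone uses cost 23×2=46. No mix of the others beats 23×6 = 138.

138 util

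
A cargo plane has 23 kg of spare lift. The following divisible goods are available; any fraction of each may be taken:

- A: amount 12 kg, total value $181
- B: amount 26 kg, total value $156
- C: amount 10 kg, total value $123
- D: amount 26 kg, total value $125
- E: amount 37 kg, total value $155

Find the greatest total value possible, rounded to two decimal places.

310.00

Take in order of value per unit:
- A (181/12 per unit): all 12 → value 181, running total 181.00
- C (123/10 per unit): all 10 → value 123, running total 304.00
- B (156/26 per unit): 1 of 26 → value 1×156/26 = 6.0000, running total 310.00
Total 310.00.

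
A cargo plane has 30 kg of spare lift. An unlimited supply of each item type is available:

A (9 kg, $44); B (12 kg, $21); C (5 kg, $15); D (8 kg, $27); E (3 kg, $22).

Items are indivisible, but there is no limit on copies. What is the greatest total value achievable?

Best value-per-unit is E at 22/3, and filling with it alone uses weight 10×3=30. No mix of the others beats 10×22 = 220.

$220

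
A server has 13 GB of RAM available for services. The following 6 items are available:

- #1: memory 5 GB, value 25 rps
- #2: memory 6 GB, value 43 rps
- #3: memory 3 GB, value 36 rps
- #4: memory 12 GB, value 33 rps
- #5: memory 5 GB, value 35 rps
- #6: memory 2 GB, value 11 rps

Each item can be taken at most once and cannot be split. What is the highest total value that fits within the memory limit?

Check high-value combinations within 13 GB:
- #1+#3+#5: memory 5+3+5=13, value 25+36+35=96
- #2+#3+#6: memory 6+3+2=11, value 43+36+11=90
- #2+#5+#6: memory 6+5+2=13, value 43+35+11=89
- #3+#5+#6: memory 3+5+2=10, value 36+35+11=82
- #2+#3: memory 6+3=9, value 43+36=79
Best: 96 rps.

96 rps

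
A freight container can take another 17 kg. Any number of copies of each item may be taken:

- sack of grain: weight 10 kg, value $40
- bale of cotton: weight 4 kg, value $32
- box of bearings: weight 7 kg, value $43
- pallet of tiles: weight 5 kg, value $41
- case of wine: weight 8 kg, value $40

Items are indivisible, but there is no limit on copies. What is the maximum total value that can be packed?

Best value-per-unit is pallet of tiles at 41/5; filling with it alone gives 3×41 = 123.
Optimal mix: 3×bale of cotton + 1×pallet of tiles → weight 17, value 137.

$137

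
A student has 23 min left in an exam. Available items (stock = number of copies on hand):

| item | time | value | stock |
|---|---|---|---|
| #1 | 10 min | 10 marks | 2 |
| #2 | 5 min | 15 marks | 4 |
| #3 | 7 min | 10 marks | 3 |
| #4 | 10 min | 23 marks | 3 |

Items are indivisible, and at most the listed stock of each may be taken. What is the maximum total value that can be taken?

Top feasible selections:
- 4×#2: time 20, value 60
- 3×#2 + 1×#3: time 22, value 55
Best: 60 marks.

60 marks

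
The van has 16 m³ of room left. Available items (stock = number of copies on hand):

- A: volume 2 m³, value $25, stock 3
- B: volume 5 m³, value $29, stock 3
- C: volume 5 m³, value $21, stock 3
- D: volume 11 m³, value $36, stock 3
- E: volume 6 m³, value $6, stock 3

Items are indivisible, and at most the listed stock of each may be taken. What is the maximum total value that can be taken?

$133

Best selections within volume 16 and stock limits:
- 3×A + 2×B: volume 16, value 133
- 3×A + 1×B + 1×C: volume 16, value 125
Best: $133.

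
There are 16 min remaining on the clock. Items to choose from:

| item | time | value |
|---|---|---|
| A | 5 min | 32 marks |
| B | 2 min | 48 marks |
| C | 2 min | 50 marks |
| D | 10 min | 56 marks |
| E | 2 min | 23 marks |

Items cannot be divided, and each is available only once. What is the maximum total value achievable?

177 marks

Check high-value combinations within 16 min:
- B+C+D+E: time 2+2+10+2=16, value 48+50+56+23=177
- B+C+D: time 2+2+10=14, value 48+50+56=154
- A+B+C+E: time 5+2+2+2=11, value 32+48+50+23=153
Best: 177 marks.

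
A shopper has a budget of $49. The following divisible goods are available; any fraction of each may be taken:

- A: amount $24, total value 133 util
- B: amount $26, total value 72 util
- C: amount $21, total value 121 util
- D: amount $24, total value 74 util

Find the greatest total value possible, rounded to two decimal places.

266.33

Take in order of value per unit:
- C (121/21 per unit): all 21 → value 121, running total 121.00
- A (133/24 per unit): all 24 → value 133, running total 254.00
- D (74/24 per unit): 4 of 24 → value 4×74/24 = 12.3333, running total 266.33
Total 266.33.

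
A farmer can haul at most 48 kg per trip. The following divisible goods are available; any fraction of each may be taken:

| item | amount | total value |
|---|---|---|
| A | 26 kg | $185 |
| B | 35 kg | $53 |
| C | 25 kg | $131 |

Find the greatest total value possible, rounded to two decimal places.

Take in order of value per unit:
- A (185/26 per unit): all 26 → value 185, running total 185.00
- C (131/25 per unit): 22 of 25 → value 22×131/25 = 115.2800, running total 300.28
Total 300.28.

300.28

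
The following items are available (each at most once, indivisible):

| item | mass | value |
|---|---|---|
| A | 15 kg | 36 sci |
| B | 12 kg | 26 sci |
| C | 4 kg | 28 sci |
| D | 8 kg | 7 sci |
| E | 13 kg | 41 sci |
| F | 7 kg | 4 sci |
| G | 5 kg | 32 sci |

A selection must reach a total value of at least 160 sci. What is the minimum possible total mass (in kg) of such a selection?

49

Subsets with value ≥ 160, sorted by total mass:
- A+B+C+E+G: mass 49, value 163
- A+B+C+E+F+G: mass 56, value 167
Minimum mass: 49 kg.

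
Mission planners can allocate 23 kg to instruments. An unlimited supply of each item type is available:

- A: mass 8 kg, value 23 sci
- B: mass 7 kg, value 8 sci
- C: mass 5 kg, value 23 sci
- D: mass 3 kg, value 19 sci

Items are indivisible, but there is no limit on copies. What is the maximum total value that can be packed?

137 sci

Best value-per-unit is D at 19/3; filling with it alone gives 7×19 = 133.
Optimal mix: 1×C + 6×D → mass 23, value 137.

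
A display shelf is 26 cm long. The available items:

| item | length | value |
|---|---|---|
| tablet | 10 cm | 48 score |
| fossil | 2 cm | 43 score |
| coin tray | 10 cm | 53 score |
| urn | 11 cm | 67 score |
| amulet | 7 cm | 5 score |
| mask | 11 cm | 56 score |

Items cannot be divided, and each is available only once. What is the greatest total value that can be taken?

Check high-value combinations within 26 cm:
- fossil+urn+mask: length 2+11+11=24, value 43+67+56=166
- fossil+coin tray+urn: length 2+10+11=23, value 43+53+67=163
- tablet+fossil+urn: length 10+2+11=23, value 48+43+67=158
- fossil+coin tray+mask: length 2+10+11=23, value 43+53+56=152
Best: 166 score.

166 score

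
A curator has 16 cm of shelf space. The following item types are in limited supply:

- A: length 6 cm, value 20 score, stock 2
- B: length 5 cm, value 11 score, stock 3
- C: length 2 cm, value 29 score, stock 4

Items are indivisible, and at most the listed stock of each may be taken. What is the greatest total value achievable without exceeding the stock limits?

Best selections within length 16 and stock limits:
- 1×A + 4×C: length 14, value 136
- 1×B + 4×C: length 13, value 127
- 4×C: length 8, value 116
- 2×B + 3×C: length 16, value 109
Best: 136 score.

136 score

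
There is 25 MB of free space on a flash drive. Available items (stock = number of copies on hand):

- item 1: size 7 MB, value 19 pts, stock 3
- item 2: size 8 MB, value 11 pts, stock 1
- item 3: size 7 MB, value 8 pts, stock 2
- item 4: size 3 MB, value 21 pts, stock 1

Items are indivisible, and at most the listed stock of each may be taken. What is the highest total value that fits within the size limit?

Top feasible selections:
- 3×item 1 + 1×item 4: size 24, value 78
- 2×item 1 + 1×item 2 + 1×item 4: size 25, value 70
- 2×item 1 + 1×item 3 + 1×item 4: size 24, value 67
- 2×item 1 + 1×item 4: size 17, value 59
Best: 78 pts.

78 pts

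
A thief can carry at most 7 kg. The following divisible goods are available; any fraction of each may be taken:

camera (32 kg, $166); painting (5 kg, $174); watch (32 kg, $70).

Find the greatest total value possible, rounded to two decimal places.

184.38

Take in order of value per unit:
- painting (174/5 per unit): all 5 → value 174, running total 174.00
- camera (166/32 per unit): 2 of 32 → value 2×166/32 = 10.3750, running total 184.38
Total 184.38.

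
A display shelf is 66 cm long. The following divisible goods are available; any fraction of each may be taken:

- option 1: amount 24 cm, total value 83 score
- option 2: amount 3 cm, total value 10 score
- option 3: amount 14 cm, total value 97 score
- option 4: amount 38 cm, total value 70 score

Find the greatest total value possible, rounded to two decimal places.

Take in order of value per unit:
- option 3 (97/14 per unit): all 14 → value 97, running total 97.00
- option 1 (83/24 per unit): all 24 → value 83, running total 180.00
- option 2 (10/3 per unit): all 3 → value 10, running total 190.00
- option 4 (70/38 per unit): 25 of 38 → value 25×70/38 = 46.0526, running total 236.05
Total 236.05.

236.05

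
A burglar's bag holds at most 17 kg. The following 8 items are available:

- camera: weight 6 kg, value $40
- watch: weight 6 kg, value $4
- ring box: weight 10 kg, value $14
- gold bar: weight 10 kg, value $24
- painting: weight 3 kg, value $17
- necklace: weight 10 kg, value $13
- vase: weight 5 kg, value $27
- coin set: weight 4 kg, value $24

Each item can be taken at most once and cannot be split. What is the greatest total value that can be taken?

$91

Check high-value combinations within 17 kg:
- camera+vase+coin set: weight 6+5+4=15, value 40+27+24=91
- camera+painting+vase: weight 6+3+5=14, value 40+17+27=84
- camera+painting+coin set: weight 6+3+4=13, value 40+17+24=81
- camera+watch+vase: weight 6+6+5=17, value 40+4+27=71
Best: $91.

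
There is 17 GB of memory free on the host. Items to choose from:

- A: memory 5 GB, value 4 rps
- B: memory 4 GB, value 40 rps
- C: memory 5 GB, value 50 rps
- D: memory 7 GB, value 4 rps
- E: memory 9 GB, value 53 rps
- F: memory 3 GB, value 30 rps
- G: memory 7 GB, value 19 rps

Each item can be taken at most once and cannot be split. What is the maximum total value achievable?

133 rps

Check high-value combinations within 17 GB:
- C+E+F: memory 5+9+3=17, value 50+53+30=133
- A+B+C+F: memory 5+4+5+3=17, value 4+40+50+30=124
- B+E+F: memory 4+9+3=16, value 40+53+30=123
Best: 133 rps.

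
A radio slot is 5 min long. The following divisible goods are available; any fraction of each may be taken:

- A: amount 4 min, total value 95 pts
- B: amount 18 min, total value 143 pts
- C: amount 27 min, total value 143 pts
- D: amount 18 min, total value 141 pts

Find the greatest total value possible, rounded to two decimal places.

102.94

Take in order of value per unit:
- A (95/4 per unit): all 4 → value 95, running total 95.00
- B (143/18 per unit): 1 of 18 → value 1×143/18 = 7.9444, running total 102.94
Total 102.94.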